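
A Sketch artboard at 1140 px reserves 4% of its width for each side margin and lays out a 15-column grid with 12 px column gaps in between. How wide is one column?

58.72 px

Margins: 4% × 1140 = 45.6 px each, so content = 1140 − 91.2 = 1048.8 px.
15 columns + 14 column gaps: 15c + 14·12 = 1048.8.
15c = 1048.8 − 168 = 880.8, so c = 58.72 px.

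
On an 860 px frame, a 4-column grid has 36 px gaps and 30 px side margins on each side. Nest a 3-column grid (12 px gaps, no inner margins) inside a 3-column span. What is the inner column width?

Take off 60 px of margins, leaving 800 px.
4c + 3·36 = 800 → 4c = 692 → c = 173 px.
3 columns plus 2 gaps: 519 + 72 = 591 px.
Subtracting 2 gaps of 12 leaves 567 for 3 columns, so d = 189 px.

189 px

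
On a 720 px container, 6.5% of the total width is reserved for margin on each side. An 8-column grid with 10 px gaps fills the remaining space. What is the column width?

720 × (1 − 2·6.5%) = 720 × 87% = 626.4 px for the columns.
8 columns + 7 gaps: 8c + 7·10 = 626.4.
8c = 626.4 − 70 = 556.4, so c = 69.55 px.

69.55 px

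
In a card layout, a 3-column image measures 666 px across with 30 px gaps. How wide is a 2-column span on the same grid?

3c + 2·30 = 666 → 3c = 606 → c = 202 px.
Span of 2: 2·202 + 1·30 = 404 + 30 = 434 px.

434 px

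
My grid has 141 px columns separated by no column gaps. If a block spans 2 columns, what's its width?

282 px

2-column span = 2·141 = 282 px.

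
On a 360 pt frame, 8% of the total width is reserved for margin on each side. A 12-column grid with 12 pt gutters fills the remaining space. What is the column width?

14.2 pt

360 × (1 − 2·8%) = 360 × 84% = 302.4 pt for the columns.
Subtracting 11 gutters of 12 leaves 170.4 for 12 columns, so c = 14.2 pt.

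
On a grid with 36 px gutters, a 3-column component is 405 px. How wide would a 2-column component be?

3c + 2·36 = 405 → 3c = 333 → c = 111 px.
2 columns plus 1 gutter: 222 + 36 = 258 px.

258 px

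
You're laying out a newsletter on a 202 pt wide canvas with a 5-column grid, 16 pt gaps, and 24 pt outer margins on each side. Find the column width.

Inside the margins: 202 − 48 = 154 pt.
5c + 4·16 = 154 → 5c = 90 → c = 18 pt.

18 pt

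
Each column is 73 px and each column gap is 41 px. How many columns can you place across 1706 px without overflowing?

15 columns

Each extra column adds 73 + 41 = 114 px.
(1706 + 41) / 114 = 15.32, so 15 columns fit.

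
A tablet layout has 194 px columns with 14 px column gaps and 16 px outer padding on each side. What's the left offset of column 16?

3136 px

Before column 16: the margin + 15 columns + 15 column gaps.
Offset = 16 + 15·(194 + 14) = 16 + 3120 = 3136 px.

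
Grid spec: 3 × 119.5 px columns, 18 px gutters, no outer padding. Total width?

Total width: 3·119.5 + 2·18 = 394.5 px.

394.5 px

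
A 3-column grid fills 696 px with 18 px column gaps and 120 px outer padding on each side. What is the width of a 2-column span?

298 px

Subtract both margins: 696 − 2·120 = 456 px.
3 columns + 2 column gaps: 3c + 2·18 = 456.
3c = 456 − 36 = 420, so c = 140 px.
Span of 2: 2·140 + 1·18 = 280 + 18 = 298 px.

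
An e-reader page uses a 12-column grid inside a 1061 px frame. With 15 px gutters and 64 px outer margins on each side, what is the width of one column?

Content width = 1061 − 2·64 = 933 px.
933 − 11·15 = 768; ÷12 gives c = 64 px.

64 px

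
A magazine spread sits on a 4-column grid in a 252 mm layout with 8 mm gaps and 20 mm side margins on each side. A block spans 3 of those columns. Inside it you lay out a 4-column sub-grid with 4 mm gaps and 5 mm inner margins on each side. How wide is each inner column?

33.75 mm

Take off 40 mm of margins, leaving 212 mm.
212 − 3·8 = 188; ÷4 gives c = 47 mm.
3-column span = 3·47 + 2·8 = 157 mm.
Inner content = 157 − 2·5 = 147 mm.
4 columns + 3 gaps: 4d + 3·4 = 147.
4d = 147 − 12 = 135, so d = 33.75 mm.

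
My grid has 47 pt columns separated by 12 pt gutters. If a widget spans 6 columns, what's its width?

342 pt

6 columns plus 5 gutters: 282 + 60 = 342 pt.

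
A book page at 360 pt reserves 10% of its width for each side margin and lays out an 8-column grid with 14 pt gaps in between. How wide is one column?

Each margin = 10% of 360 = 36 pt; content = 360 − 2·36 = 288 pt.
8c + 7·14 = 288 → 8c = 190 → c = 23.75 pt.

23.75 pt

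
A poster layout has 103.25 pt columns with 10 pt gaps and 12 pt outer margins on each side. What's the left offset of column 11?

Each column+gutter stride is 113.25 pt; 10 of them past the 12 pt margin is 12 + 1132.5 = 1144.5 pt.

1144.5 pt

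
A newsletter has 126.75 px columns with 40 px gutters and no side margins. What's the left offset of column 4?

No margin, so column 4 starts at 3·(column + gutter) = 3·166.75 = 500.25 px.

500.25 px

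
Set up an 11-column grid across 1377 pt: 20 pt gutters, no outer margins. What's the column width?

11 columns + 10 gutters: 11c + 10·20 = 1377.
11c = 1377 − 200 = 1177, so c = 107 pt.

107 pt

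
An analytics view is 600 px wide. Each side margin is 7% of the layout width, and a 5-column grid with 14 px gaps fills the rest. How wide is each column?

Each margin = 7% of 600 = 42 px; content = 600 − 2·42 = 516 px.
Subtracting 4 gaps of 14 leaves 460 for 5 columns, so c = 92 px.

92 px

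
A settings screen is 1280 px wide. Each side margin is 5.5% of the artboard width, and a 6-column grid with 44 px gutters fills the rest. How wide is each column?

153.2 px

Each margin = 5.5% of 1280 = 70.4 px; content = 1280 − 2·70.4 = 1139.2 px.
1139.2 − 5·44 = 919.2; ÷6 gives c = 153.2 px.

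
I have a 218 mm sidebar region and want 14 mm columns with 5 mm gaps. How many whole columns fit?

Each extra column adds 14 + 5 = 19 mm.
(218 + 5) / 19 = 11.74, so 11 columns fit.

11 columns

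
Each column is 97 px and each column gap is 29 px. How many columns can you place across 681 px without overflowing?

Each extra column adds 97 + 29 = 126 px.
(681 + 29) / 126 = 5.63, so 5 columns fit.

5 columns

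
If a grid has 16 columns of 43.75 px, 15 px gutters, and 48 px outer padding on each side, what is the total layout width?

Layout = 2·48 + 16·43.75 + 15·15 = 96 + 700 + 225 = 1021 px.

1021 px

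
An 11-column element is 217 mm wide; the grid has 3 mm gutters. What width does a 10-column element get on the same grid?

Subtracting 10 gutters of 3 leaves 187 for 11 columns, so c = 17 mm.
Span of 10: 10·17 + 9·3 = 170 + 27 = 197 mm.

197 mm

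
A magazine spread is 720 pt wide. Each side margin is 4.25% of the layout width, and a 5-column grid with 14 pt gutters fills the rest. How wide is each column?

120.56 pt

Margins: 4.25% × 720 = 30.6 pt each, so content = 720 − 61.2 = 658.8 pt.
5 columns + 4 gutters: 5c + 4·14 = 658.8.
5c = 658.8 − 56 = 602.8, so c = 120.56 pt.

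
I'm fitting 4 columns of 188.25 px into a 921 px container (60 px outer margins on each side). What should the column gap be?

16 px

Inside the margins: 921 − 120 = 801 px.
Columns use 753 px, leaving 48 px across 3 column gaps = 16 px each.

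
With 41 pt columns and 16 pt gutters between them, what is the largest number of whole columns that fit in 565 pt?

10 columns: 10·41 + 9·16 = 554 pt ≤ 565.
11 columns: 611 pt > 565. So 10.

10 columns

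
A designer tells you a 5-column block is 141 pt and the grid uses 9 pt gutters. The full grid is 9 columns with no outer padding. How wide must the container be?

261 pt

5 columns + 4 gutters: 5c + 4·9 = 141.
5c = 141 − 36 = 105, so c = 21 pt.
Summing: 189 + 72 = 261 pt.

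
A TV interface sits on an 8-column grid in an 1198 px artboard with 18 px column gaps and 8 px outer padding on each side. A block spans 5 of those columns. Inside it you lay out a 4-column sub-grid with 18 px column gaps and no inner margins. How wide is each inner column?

Inside the margins: 1198 − 16 = 1182 px.
Subtracting 7 column gaps of 18 leaves 1056 for 8 columns, so c = 132 px.
5-column span = 5·132 + 4·18 = 732 px.
4d + 3·18 = 732 → 4d = 678 → d = 169.5 px.

169.5 px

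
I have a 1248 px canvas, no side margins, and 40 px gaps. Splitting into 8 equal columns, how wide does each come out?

Subtracting 7 gaps of 40 leaves 968 for 8 columns, so c = 121 px.

121 px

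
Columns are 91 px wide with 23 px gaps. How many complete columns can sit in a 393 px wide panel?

3 columns

k columns need k·91 + (k−1)·23 = k·114 − 23.
k·114 − 23 ≤ 393 → k ≤ 416 / 114 ≈ 3.65, so k = 3.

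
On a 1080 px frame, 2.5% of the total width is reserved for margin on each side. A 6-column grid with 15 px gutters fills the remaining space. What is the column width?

158.5 px

1080 × (1 − 2·2.5%) = 1080 × 95% = 1026 px for the columns.
6c + 5·15 = 1026 → 6c = 951 → c = 158.5 px.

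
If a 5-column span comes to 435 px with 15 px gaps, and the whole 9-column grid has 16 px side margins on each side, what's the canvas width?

435 − 4·15 = 375; ÷5 gives c = 75 px.
Total width: 2·16 + 9·75 + 8·15 = 827 px.

827 px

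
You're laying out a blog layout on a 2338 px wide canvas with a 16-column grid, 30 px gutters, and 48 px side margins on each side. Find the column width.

Take off 96 px of margins, leaving 2242 px.
16 columns + 15 gutters: 16c + 15·30 = 2242.
16c = 2242 − 450 = 1792, so c = 112 px.

112 px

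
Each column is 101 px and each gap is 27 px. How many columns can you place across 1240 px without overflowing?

k columns need k·101 + (k−1)·27 = k·128 − 27.
k·128 − 27 ≤ 1240 → k ≤ 1267 / 128 ≈ 9.90, so k = 9.

9 columns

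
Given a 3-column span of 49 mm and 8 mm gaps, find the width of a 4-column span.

3 columns + 2 gaps: 3c + 2·8 = 49.
3c = 49 − 16 = 33, so c = 11 mm.
Span of 4: 4·11 + 3·8 = 44 + 24 = 68 mm.

68 mm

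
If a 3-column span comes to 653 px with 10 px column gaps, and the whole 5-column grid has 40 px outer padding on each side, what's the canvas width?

653 − 2·10 = 633; ÷3 gives c = 211 px.
Total width: 2·40 + 5·211 + 4·10 = 1175 px.

1175 px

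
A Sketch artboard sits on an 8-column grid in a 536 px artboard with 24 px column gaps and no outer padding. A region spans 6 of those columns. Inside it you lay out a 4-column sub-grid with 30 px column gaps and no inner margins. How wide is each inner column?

76.5 px

536 − 7·24 = 368; ÷8 gives c = 46 px.
6-column span = 6·46 + 5·24 = 396 px.
396 − 3·30 = 306; ÷4 gives d = 76.5 px.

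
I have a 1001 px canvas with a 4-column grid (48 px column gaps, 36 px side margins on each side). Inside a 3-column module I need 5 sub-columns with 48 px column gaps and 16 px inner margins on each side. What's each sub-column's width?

Take off 72 px of margins, leaving 929 px.
4 columns + 3 column gaps: 4c + 3·48 = 929.
4c = 929 − 144 = 785, so c = 196.25 px.
Span of 3: 3·196.25 + 2·48 = 588.75 + 96 = 684.75 px.
Inner content = 684.75 − 2·16 = 652.75 px.
652.75 − 4·48 = 460.75; ÷5 gives d = 92.15 px.

92.15 px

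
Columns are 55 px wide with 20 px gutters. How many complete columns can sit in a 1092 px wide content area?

14 columns: 14·55 + 13·20 = 1030 px ≤ 1092.
15 columns: 1105 px > 1092. So 14.

14 columns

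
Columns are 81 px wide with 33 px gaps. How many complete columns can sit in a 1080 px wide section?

9 columns: 9·81 + 8·33 = 993 px ≤ 1080.
10 columns: 1107 px > 1080. So 9.

9 columns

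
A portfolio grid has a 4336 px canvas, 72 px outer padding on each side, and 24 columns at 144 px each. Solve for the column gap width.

32 px

Content width = 4336 − 2·72 = 4192 px.
24 columns take 24·144 = 3456 px; remaining 736 splits into 23 column gaps.
g = 736 / 23 = 32 px.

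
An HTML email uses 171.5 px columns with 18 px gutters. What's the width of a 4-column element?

4 columns plus 3 gutters: 686 + 54 = 740 px.

740 px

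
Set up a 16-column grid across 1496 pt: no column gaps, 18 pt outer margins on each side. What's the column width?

Content width = 1496 − 2·18 = 1460 pt.
With no column gaps, each column is 1460/16 = 91.25 pt.

91.25 pt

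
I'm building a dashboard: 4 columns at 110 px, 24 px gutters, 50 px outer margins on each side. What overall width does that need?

612 px

Adding margins, columns and gutters: 100 + 440 + 72 = 612 px.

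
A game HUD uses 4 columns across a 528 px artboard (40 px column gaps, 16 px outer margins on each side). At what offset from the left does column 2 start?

150 px

Take off 32 px of margins, leaving 496 px.
4c + 3·40 = 496 → 4c = 376 → c = 94 px.
Column 2 starts at margin + 1·(column + gutter) = 16 + 1·134 = 150 px.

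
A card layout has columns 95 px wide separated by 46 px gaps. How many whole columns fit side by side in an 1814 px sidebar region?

k columns need k·95 + (k−1)·46 = k·141 − 46.
k·141 − 46 ≤ 1814 → k ≤ 1860 / 141 ≈ 13.19, so k = 13.

13 columns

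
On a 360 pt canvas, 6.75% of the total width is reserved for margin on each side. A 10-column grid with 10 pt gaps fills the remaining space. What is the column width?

22.14 pt

Margins: 6.75% × 360 = 24.3 pt each, so content = 360 − 48.6 = 311.4 pt.
Subtracting 9 gaps of 10 leaves 221.4 for 10 columns, so c = 22.14 pt.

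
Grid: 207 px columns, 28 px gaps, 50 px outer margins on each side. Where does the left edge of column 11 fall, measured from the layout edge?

Before column 11: the margin + 10 columns + 10 gaps.
Offset = 50 + 10·(207 + 28) = 50 + 2350 = 2400 px.

2400 px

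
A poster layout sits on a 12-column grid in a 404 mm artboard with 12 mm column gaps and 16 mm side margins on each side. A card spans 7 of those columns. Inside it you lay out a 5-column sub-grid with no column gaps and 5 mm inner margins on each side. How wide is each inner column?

Subtract both margins: 404 − 2·16 = 372 mm.
12c + 11·12 = 372 → 12c = 240 → c = 20 mm.
7 columns plus 6 column gaps: 140 + 72 = 212 mm.
Inner content = 212 − 2·5 = 202 mm.
5d = 202 → d = 40.4 mm.

40.4 mm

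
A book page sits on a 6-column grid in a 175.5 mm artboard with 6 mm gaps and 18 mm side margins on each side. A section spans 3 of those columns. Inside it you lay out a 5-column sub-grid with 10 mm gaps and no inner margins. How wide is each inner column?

5.35 mm

Inside the margins: 175.5 − 36 = 139.5 mm.
6c + 5·6 = 139.5 → 6c = 109.5 → c = 18.25 mm.
3-column span = 3·18.25 + 2·6 = 66.75 mm.
5d + 4·10 = 66.75 → 5d = 26.75 → d = 5.35 mm.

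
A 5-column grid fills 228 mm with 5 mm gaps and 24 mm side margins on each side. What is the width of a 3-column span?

106 mm

Content width = 228 − 2·24 = 180 mm.
5c + 4·5 = 180 → 5c = 160 → c = 32 mm.
3-column span = 3·32 + 2·5 = 106 mm.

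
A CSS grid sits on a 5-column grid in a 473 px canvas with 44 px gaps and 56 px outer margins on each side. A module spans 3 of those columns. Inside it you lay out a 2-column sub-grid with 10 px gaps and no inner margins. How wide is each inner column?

94.5 px

Subtract both margins: 473 − 2·56 = 361 px.
Subtracting 4 gaps of 44 leaves 185 for 5 columns, so c = 37 px.
3-column span = 3·37 + 2·44 = 199 px.
Subtracting 1 gap of 10 leaves 189 for 2 columns, so d = 94.5 px.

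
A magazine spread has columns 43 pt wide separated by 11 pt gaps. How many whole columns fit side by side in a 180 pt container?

3 columns

k columns need k·43 + (k−1)·11 = k·54 − 11.
k·54 − 11 ≤ 180 → k ≤ 191 / 54 ≈ 3.54, so k = 3.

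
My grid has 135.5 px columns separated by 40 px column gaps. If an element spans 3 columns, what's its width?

486.5 px

3 columns plus 2 column gaps: 406.5 + 80 = 486.5 px.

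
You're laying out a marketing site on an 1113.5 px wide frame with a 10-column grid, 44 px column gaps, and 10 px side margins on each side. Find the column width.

69.75 px

Inside the margins: 1113.5 − 20 = 1093.5 px.
1093.5 − 9·44 = 697.5; ÷10 gives c = 69.75 px.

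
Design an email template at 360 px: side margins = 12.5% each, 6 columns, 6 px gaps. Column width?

Margins: 12.5% × 360 = 45 px each, so content = 360 − 90 = 270 px.
270 − 5·6 = 240; ÷6 gives c = 40 px.

40 px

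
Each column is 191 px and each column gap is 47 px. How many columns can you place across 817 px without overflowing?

3 columns: 3·191 + 2·47 = 667 px ≤ 817.
4 columns: 905 px > 817. So 3.

3 columns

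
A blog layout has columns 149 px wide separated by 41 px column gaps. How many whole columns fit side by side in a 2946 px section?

15 columns: 15·149 + 14·41 = 2809 px ≤ 2946.
16 columns: 2999 px > 2946. So 15.

15 columns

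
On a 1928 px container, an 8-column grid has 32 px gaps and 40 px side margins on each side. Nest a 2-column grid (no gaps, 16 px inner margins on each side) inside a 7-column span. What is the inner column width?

Inside the margins: 1928 − 80 = 1848 px.
8 columns + 7 gaps: 8c + 7·32 = 1848.
8c = 1848 − 224 = 1624, so c = 203 px.
Span of 7: 7·203 + 6·32 = 1421 + 192 = 1613 px.
Inner content = 1613 − 2·16 = 1581 px.
1581 / 2 = 790.5 px per column.

790.5 px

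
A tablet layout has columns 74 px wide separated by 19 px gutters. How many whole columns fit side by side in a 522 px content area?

5 columns

k columns need k·74 + (k−1)·19 = k·93 − 19.
k·93 − 19 ≤ 522 → k ≤ 541 / 93 ≈ 5.82, so k = 5.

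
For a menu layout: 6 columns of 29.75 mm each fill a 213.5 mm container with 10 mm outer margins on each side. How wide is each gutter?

Take off 20 mm of margins, leaving 193.5 mm.
6 columns take 6·29.75 = 178.5 mm; remaining 15 splits into 5 gutters.
g = 15 / 5 = 3 mm.

3 mm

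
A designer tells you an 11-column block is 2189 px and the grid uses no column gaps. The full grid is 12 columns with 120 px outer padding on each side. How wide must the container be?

With no column gaps, each column is 2189/11 = 199 px.
Container = 2·120 + 12·199 = 240 + 2388 = 2628 px.

2628 px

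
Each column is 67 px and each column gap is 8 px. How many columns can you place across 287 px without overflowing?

3 columns

Each extra column adds 67 + 8 = 75 px.
(287 + 8) / 75 = 3.93, so 3 columns fit.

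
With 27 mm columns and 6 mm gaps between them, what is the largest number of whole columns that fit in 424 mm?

13 columns

Each extra column adds 27 + 6 = 33 mm.
(424 + 6) / 33 = 13.03, so 13 columns fit.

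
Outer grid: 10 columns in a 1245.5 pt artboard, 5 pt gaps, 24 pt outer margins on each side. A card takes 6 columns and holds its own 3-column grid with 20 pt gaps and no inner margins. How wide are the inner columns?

225.5 pt

Take off 48 pt of margins, leaving 1197.5 pt.
1197.5 − 9·5 = 1152.5; ÷10 gives c = 115.25 pt.
Span of 6: 6·115.25 + 5·5 = 691.5 + 25 = 716.5 pt.
Subtracting 2 gaps of 20 leaves 676.5 for 3 columns, so d = 225.5 pt.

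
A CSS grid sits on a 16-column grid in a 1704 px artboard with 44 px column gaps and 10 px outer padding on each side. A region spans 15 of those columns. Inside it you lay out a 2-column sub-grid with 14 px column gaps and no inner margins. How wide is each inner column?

781 px

Outer content = 1704 − 2·10 = 1684 px.
16c + 15·44 = 1684 → 16c = 1024 → c = 64 px.
Span of 15: 15·64 + 14·44 = 960 + 616 = 1576 px.
1576 − 1·14 = 1562; ÷2 gives d = 781 px.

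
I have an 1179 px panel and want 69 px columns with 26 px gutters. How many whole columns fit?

12 columns

k columns need k·69 + (k−1)·26 = k·95 − 26.
k·95 − 26 ≤ 1179 → k ≤ 1205 / 95 ≈ 12.68, so k = 12.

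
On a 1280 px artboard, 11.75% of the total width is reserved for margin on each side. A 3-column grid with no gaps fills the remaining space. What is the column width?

Margins: 11.75% × 1280 = 150.4 px each, so content = 1280 − 300.8 = 979.2 px.
With no gaps, each column is 979.2/3 = 326.4 px.

326.4 px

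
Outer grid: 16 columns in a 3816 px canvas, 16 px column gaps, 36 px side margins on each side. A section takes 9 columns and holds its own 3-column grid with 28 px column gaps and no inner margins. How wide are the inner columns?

681 px

Subtract both margins: 3816 − 2·36 = 3744 px.
16 columns + 15 column gaps: 16c + 15·16 = 3744.
16c = 3744 − 240 = 3504, so c = 219 px.
9-column span = 9·219 + 8·16 = 2099 px.
2099 − 2·28 = 2043; ÷3 gives d = 681 px.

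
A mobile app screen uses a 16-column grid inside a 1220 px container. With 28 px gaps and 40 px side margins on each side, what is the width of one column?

45 px

Inside the margins: 1220 − 80 = 1140 px.
16 columns + 15 gaps: 16c + 15·28 = 1140.
16c = 1140 − 420 = 720, so c = 45 px.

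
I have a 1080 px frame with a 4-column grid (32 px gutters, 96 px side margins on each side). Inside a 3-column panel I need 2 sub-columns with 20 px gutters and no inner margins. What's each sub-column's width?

Take off 192 px of margins, leaving 888 px.
Subtracting 3 gutters of 32 leaves 792 for 4 columns, so c = 198 px.
3-column span = 3·198 + 2·32 = 658 px.
Subtracting 1 gutter of 20 leaves 638 for 2 columns, so d = 319 px.

319 px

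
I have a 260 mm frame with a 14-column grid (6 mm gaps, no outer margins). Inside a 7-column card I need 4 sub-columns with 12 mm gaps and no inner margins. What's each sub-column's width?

14c + 13·6 = 260 → 14c = 182 → c = 13 mm.
7 columns plus 6 gaps: 91 + 36 = 127 mm.
4 columns + 3 gaps: 4d + 3·12 = 127.
4d = 127 − 36 = 91, so d = 22.75 mm.

22.75 mm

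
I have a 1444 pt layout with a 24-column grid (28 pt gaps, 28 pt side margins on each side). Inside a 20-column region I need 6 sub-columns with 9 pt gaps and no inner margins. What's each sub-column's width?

Subtract both margins: 1444 − 2·28 = 1388 pt.
24 columns + 23 gaps: 24c + 23·28 = 1388.
24c = 1388 − 644 = 744, so c = 31 pt.
20 columns plus 19 gaps: 620 + 532 = 1152 pt.
1152 − 5·9 = 1107; ÷6 gives d = 184.5 pt.

184.5 pt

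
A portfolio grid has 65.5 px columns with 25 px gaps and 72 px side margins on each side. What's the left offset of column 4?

Before column 4: the margin + 3 columns + 3 gaps.
Offset = 72 + 3·(65.5 + 25) = 72 + 271.5 = 343.5 px.

343.5 px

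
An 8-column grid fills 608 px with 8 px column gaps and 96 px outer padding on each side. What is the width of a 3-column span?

Take off 192 px of margins, leaving 416 px.
Subtracting 7 column gaps of 8 leaves 360 for 8 columns, so c = 45 px.
3-column span = 3·45 + 2·8 = 151 px.

151 px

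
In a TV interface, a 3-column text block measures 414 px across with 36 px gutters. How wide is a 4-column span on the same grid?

3 columns + 2 gutters: 3c + 2·36 = 414.
3c = 414 − 72 = 342, so c = 114 px.
4-column span = 4·114 + 3·36 = 564 px.

564 px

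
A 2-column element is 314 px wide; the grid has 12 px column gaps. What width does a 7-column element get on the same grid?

2 columns + 1 column gap: 2c + 1·12 = 314.
2c = 314 − 12 = 302, so c = 151 px.
7-column span = 7·151 + 6·12 = 1129 px.

1129 px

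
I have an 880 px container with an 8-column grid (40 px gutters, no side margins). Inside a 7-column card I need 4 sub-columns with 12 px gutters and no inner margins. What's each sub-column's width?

182.25 px

Subtracting 7 gutters of 40 leaves 600 for 8 columns, so c = 75 px.
7-column span = 7·75 + 6·40 = 765 px.
4 columns + 3 gutters: 4d + 3·12 = 765.
4d = 765 − 36 = 729, so d = 182.25 px.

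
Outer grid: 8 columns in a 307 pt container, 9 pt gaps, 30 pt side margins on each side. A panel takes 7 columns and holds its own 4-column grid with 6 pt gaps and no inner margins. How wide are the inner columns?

49.25 pt

Outer content = 307 − 2·30 = 247 pt.
8c + 7·9 = 247 → 8c = 184 → c = 23 pt.
Span of 7: 7·23 + 6·9 = 161 + 54 = 215 pt.
Subtracting 3 gaps of 6 leaves 197 for 4 columns, so d = 49.25 pt.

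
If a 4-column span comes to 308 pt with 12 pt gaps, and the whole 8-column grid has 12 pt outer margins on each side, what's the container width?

308 − 3·12 = 272; ÷4 gives c = 68 pt.
Container = 2·12 + 8·68 + 7·12 = 24 + 544 + 84 = 652 pt.

652 pt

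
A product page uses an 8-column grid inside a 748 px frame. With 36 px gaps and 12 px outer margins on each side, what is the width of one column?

Take off 24 px of margins, leaving 724 px.
724 − 7·36 = 472; ÷8 gives c = 59 px.

59 px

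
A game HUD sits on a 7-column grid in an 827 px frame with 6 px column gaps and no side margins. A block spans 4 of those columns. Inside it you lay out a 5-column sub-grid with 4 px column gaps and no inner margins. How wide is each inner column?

90.8 px

7 columns + 6 column gaps: 7c + 6·6 = 827.
7c = 827 − 36 = 791, so c = 113 px.
Span of 4: 4·113 + 3·6 = 452 + 18 = 470 px.
Subtracting 4 column gaps of 4 leaves 454 for 5 columns, so d = 90.8 px.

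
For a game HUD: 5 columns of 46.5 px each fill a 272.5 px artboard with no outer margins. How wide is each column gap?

10 px

5 columns take 5·46.5 = 232.5 px; remaining 40 splits into 4 column gaps.
g = 40 / 4 = 10 px.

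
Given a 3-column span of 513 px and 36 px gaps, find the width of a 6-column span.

3c + 2·36 = 513 → 3c = 441 → c = 147 px.
6-column span = 6·147 + 5·36 = 1062 px.

1062 px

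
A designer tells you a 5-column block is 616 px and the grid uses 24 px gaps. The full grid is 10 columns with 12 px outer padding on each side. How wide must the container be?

5c + 4·24 = 616 → 5c = 520 → c = 104 px.
Adding margins, columns and gutters: 24 + 1040 + 216 = 1280 px.

1280 px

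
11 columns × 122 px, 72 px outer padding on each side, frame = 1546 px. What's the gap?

6 px

Take off 144 px of margins, leaving 1402 px.
11 columns take 11·122 = 1342 px; remaining 60 splits into 10 gaps.
g = 60 / 10 = 6 px.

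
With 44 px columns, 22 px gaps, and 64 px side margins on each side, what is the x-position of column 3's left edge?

196 px

Column 3 starts at margin + 2·(column + gutter) = 64 + 2·66 = 196 px.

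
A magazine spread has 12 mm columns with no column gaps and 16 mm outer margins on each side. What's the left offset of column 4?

Column 4 starts at margin + 3·(column + gutter) = 16 + 3·12 = 52 mm.

52 mm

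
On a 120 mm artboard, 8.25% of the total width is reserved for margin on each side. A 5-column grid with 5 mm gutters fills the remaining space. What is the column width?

16.04 mm

Margins: 8.25% × 120 = 9.9 mm each, so content = 120 − 19.8 = 100.2 mm.
100.2 − 4·5 = 80.2; ÷5 gives c = 16.04 mm.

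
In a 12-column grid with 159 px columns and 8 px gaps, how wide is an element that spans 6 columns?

6 columns plus 5 gaps: 954 + 40 = 994 px.

994 px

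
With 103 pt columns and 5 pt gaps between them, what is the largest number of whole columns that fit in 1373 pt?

12 columns

Each extra column adds 103 + 5 = 108 pt.
(1373 + 5) / 108 = 12.76, so 12 columns fit.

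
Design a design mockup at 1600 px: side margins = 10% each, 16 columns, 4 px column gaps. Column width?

76.25 px

Each margin = 10% of 1600 = 160 px; content = 1600 − 2·160 = 1280 px.
16c + 15·4 = 1280 → 16c = 1220 → c = 76.25 px.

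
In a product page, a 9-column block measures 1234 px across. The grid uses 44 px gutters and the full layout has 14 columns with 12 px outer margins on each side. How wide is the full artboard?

1234 − 8·44 = 882; ÷9 gives c = 98 px.
Artboard = 2·12 + 14·98 + 13·44 = 24 + 1372 + 572 = 1968 px.

1968 px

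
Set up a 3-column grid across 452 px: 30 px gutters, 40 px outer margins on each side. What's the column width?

104 px

Subtract both margins: 452 − 2·40 = 372 px.
3 columns + 2 gutters: 3c + 2·30 = 372.
3c = 372 − 60 = 312, so c = 104 px.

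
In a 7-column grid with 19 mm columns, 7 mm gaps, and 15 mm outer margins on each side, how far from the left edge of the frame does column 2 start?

Column 2 starts at margin + 1·(column + gutter) = 15 + 1·26 = 41 mm.

41 mm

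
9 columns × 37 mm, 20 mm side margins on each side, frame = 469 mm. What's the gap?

Subtract both margins: 469 − 2·20 = 429 mm.
9·37 + 8g = 429 → 8g = 96 → g = 12 mm.

12 mm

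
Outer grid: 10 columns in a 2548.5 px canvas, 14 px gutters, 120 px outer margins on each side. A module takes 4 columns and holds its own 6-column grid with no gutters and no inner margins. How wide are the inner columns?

Outer content = 2548.5 − 2·120 = 2308.5 px.
2308.5 − 9·14 = 2182.5; ÷10 gives c = 218.25 px.
4-column span = 4·218.25 + 3·14 = 915 px.
6d = 915 → d = 152.5 px.

152.5 px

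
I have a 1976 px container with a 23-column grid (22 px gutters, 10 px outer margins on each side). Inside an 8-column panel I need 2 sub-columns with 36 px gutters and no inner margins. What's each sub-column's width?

Take off 20 px of margins, leaving 1956 px.
23 columns + 22 gutters: 23c + 22·22 = 1956.
23c = 1956 − 484 = 1472, so c = 64 px.
8 columns plus 7 gutters: 512 + 154 = 666 px.
2 columns + 1 gutter: 2d + 1·36 = 666.
2d = 666 − 36 = 630, so d = 315 px.

315 px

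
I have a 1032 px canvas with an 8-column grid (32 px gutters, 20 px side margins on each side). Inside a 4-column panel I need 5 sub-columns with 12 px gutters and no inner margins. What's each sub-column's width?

Inside the margins: 1032 − 40 = 992 px.
992 − 7·32 = 768; ÷8 gives c = 96 px.
4 columns plus 3 gutters: 384 + 96 = 480 px.
480 − 4·12 = 432; ÷5 gives d = 86.4 px.

86.4 px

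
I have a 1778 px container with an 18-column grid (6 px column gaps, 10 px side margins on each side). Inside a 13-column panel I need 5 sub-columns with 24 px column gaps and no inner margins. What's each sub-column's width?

Outer content = 1778 − 2·10 = 1758 px.
Subtracting 17 column gaps of 6 leaves 1656 for 18 columns, so c = 92 px.
13-column span = 13·92 + 12·6 = 1268 px.
Subtracting 4 column gaps of 24 leaves 1172 for 5 columns, so d = 234.4 px.

234.4 px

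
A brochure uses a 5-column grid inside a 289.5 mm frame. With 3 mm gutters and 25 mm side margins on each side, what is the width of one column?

45.5 mm

Subtract both margins: 289.5 − 2·25 = 239.5 mm.
Subtracting 4 gutters of 3 leaves 227.5 for 5 columns, so c = 45.5 mm.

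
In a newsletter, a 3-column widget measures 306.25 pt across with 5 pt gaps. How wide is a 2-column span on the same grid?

Subtracting 2 gaps of 5 leaves 296.25 for 3 columns, so c = 98.75 pt.
2-column span = 2·98.75 + 1·5 = 202.5 pt.

202.5 pt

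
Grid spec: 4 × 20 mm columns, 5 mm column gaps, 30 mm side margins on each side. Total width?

Adding margins, columns and gutters: 60 + 80 + 15 = 155 mm.

155 mm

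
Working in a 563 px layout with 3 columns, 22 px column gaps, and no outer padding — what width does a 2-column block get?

368 px

3 columns + 2 column gaps: 3c + 2·22 = 563.
3c = 563 − 44 = 519, so c = 173 px.
2-column span = 2·173 + 1·22 = 368 px.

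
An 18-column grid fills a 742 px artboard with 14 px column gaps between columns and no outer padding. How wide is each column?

28 px

18 columns + 17 column gaps: 18c + 17·14 = 742.
18c = 742 − 238 = 504, so c = 28 px.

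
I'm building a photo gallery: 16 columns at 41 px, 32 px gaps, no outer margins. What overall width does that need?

1136 px

Canvas = 16·41 + 15·32 = 656 + 480 = 1136 px.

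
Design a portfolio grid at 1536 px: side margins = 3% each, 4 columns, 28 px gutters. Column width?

Margins: 3% × 1536 = 46.08 px each, so content = 1536 − 92.16 = 1443.84 px.
4 columns + 3 gutters: 4c + 3·28 = 1443.84.
4c = 1443.84 − 84 = 1359.84, so c = 339.96 px.

339.96 px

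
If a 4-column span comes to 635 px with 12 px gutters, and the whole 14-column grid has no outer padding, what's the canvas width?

Subtracting 3 gutters of 12 leaves 599 for 4 columns, so c = 149.75 px.
Total width: 14·149.75 + 13·12 = 2252.5 px.

2252.5 px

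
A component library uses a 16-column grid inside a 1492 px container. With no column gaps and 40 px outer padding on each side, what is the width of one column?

Inside the margins: 1492 − 80 = 1412 px.
16c = 1412 → c = 88.25 px.

88.25 px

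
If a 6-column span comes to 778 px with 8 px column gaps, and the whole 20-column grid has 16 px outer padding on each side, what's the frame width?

2644 px

6c + 5·8 = 778 → 6c = 738 → c = 123 px.
Adding margins, columns and gutters: 32 + 2460 + 152 = 2644 px.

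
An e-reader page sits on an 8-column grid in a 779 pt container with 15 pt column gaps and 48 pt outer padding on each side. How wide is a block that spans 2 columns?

Inside the margins: 779 − 96 = 683 pt.
Subtracting 7 column gaps of 15 leaves 578 for 8 columns, so c = 72.25 pt.
Span of 2: 2·72.25 + 1·15 = 144.5 + 15 = 159.5 pt.

159.5 pt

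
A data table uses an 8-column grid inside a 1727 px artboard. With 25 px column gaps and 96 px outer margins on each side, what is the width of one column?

Take off 192 px of margins, leaving 1535 px.
8c + 7·25 = 1535 → 8c = 1360 → c = 170 px.

170 px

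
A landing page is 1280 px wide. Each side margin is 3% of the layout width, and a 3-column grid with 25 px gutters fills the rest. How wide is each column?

1280 × (1 − 2·3%) = 1280 × 94% = 1203.2 px for the columns.
3c + 2·25 = 1203.2 → 3c = 1153.2 → c = 384.4 px.

384.4 px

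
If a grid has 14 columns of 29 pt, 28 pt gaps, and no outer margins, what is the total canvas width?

Canvas = 14·29 + 13·28 = 406 + 364 = 770 pt.

770 pt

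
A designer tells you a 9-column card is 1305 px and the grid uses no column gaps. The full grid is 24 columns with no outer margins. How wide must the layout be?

3480 px

9c = 1305 → c = 145 px.
Layout = 24·145 = 3480 = 3480 px.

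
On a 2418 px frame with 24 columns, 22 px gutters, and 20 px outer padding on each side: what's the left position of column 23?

2220 px

Content = 2418 − 2·20 = 2378 px.
2378 − 23·22 = 1872; ÷24 gives c = 78 px.
Each column+gutter stride is 100 px; 22 of them past the 20 px margin is 20 + 2200 = 2220 px.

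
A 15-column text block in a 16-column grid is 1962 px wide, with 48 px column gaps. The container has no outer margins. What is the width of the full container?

2096 px

15c + 14·48 = 1962 → 15c = 1290 → c = 86 px.
Summing: 1376 + 720 = 2096 px.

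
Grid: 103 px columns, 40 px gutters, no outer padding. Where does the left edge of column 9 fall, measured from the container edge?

No margin, so column 9 starts at 8·(column + gutter) = 8·143 = 1144 px.

1144 px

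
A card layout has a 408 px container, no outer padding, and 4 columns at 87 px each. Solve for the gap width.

20 px

4 columns take 4·87 = 348 px; remaining 60 splits into 3 gaps.
g = 60 / 3 = 20 px.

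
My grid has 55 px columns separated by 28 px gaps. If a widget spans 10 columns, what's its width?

802 px

Span of 10: 10·55 + 9·28 = 550 + 252 = 802 px.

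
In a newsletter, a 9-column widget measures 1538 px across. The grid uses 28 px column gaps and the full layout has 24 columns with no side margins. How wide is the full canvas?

Subtracting 8 column gaps of 28 leaves 1314 for 9 columns, so c = 146 px.
Summing: 3504 + 644 = 4148 px.

4148 px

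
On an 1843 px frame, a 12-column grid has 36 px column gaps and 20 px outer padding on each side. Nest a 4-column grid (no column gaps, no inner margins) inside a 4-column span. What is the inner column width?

144.25 px

Take off 40 px of margins, leaving 1803 px.
12 columns + 11 column gaps: 12c + 11·36 = 1803.
12c = 1803 − 396 = 1407, so c = 117.25 px.
4 columns plus 3 column gaps: 469 + 108 = 577 px.
4d = 577 → d = 144.25 px.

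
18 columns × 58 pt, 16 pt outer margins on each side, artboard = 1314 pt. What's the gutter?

Content width = 1314 − 2·16 = 1282 pt.
18 columns take 18·58 = 1044 pt; remaining 238 splits into 17 gutters.
g = 238 / 17 = 14 pt.

14 pt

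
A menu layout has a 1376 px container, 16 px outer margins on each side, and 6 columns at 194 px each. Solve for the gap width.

36 px

Subtract both margins: 1376 − 2·16 = 1344 px.
6·194 + 5g = 1344 → 5g = 180 → g = 36 px.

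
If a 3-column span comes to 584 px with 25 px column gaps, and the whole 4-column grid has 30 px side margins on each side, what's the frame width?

847 px

3 columns + 2 column gaps: 3c + 2·25 = 584.
3c = 584 − 50 = 534, so c = 178 px.
Total width: 2·30 + 4·178 + 3·25 = 847 px.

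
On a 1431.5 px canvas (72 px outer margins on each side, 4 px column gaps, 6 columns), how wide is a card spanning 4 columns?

857 px

Subtract both margins: 1431.5 − 2·72 = 1287.5 px.
Subtracting 5 column gaps of 4 leaves 1267.5 for 6 columns, so c = 211.25 px.
4 columns plus 3 column gaps: 845 + 12 = 857 px.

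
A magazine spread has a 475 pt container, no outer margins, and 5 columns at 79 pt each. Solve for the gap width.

Columns use 395 pt, leaving 80 pt across 4 gaps = 20 pt each.

20 pt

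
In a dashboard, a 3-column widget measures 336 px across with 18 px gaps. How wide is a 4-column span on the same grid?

454 px

3c + 2·18 = 336 → 3c = 300 → c = 100 px.
4 columns plus 3 gaps: 400 + 54 = 454 px.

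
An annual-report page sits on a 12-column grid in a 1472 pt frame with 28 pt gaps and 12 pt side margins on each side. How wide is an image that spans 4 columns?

464 pt

Subtract both margins: 1472 − 2·12 = 1448 pt.
12 columns + 11 gaps: 12c + 11·28 = 1448.
12c = 1448 − 308 = 1140, so c = 95 pt.
4 columns plus 3 gaps: 380 + 84 = 464 pt.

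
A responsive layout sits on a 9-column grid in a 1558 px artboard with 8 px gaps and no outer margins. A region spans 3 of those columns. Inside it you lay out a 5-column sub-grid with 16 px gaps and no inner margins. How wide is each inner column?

90 px

Subtracting 8 gaps of 8 leaves 1494 for 9 columns, so c = 166 px.
3-column span = 3·166 + 2·8 = 514 px.
Subtracting 4 gaps of 16 leaves 450 for 5 columns, so d = 90 px.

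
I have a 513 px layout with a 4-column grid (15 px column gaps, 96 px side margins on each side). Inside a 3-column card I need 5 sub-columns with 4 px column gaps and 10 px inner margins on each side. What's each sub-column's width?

40.2 px

Inside the margins: 513 − 192 = 321 px.
Subtracting 3 column gaps of 15 leaves 276 for 4 columns, so c = 69 px.
3 columns plus 2 column gaps: 207 + 30 = 237 px.
Inner content = 237 − 2·10 = 217 px.
5 columns + 4 column gaps: 5d + 4·4 = 217.
5d = 217 − 16 = 201, so d = 40.2 px.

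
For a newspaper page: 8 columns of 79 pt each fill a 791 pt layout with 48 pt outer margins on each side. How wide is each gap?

Subtract both margins: 791 − 2·48 = 695 pt.
8·79 + 7g = 695 → 7g = 63 → g = 9 pt.

9 pt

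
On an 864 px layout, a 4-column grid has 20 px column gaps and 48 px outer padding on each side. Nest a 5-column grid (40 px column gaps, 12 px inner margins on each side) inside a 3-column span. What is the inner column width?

Inside the margins: 864 − 96 = 768 px.
Subtracting 3 column gaps of 20 leaves 708 for 4 columns, so c = 177 px.
3 columns plus 2 column gaps: 531 + 40 = 571 px.
Inner content = 571 − 2·12 = 547 px.
5d + 4·40 = 547 → 5d = 387 → d = 77.4 px.

77.4 px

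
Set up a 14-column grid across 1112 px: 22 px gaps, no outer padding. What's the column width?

59 px

14c + 13·22 = 1112 → 14c = 826 → c = 59 px.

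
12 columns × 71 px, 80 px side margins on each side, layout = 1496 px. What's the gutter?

44 px

Take off 160 px of margins, leaving 1336 px.
12 columns take 12·71 = 852 px; remaining 484 splits into 11 gutters.
g = 484 / 11 = 44 px.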